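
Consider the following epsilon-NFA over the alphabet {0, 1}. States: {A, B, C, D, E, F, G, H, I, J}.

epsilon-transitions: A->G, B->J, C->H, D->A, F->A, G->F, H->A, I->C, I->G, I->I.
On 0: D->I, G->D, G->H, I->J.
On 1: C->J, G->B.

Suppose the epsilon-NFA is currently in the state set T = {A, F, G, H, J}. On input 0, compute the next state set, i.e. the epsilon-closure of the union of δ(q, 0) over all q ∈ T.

G on 0 → {D, H}.
No 0-transition from A, F, H, J.
Union after reading 0: {D, H}.
Now take the epsilon-closure:
From D via epsilon: add A.
From A via epsilon: add G.
From G via epsilon: add F.
No new states can be added; the closed set is {A, D, F, G, H}.

{A, D, F, G, H}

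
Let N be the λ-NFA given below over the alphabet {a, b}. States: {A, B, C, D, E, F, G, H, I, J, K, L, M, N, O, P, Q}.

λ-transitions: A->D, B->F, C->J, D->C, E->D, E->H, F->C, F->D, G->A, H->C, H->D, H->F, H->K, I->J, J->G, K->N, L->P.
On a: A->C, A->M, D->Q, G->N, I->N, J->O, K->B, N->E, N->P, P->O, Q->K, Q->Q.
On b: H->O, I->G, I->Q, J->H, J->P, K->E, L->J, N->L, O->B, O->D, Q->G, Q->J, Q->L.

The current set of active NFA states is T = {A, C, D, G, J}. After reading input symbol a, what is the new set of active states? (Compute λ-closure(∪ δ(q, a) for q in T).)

A on a → {C, M}.
D on a → {Q}.
G on a → {N}.
J on a → {O}.
No a-transition from C.
Union after reading a: {C, M, N, O, Q}.
Now take the λ-closure:
From C via λ: add J.
From J via λ: add G.
From G via λ: add A.
From A via λ: add D.
No new states can be added; the closed set is {A, C, D, G, J, M, N, O, Q}.

{A, C, D, G, J, M, N, O, Q}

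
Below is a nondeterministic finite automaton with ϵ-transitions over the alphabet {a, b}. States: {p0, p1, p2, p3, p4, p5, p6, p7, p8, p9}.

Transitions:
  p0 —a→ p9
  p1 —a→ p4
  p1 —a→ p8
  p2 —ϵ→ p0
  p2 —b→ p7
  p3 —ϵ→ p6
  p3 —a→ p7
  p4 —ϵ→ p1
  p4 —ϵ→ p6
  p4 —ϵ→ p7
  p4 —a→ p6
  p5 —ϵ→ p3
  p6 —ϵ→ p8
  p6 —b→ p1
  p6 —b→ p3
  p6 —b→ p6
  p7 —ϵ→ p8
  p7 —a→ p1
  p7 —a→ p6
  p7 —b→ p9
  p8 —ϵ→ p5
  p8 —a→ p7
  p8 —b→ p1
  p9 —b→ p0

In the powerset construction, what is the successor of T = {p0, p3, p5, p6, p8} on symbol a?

{p3, p5, p6, p7, p8, p9}

p0 on a → {p9}.
p3 on a → {p7}.
p8 on a → {p7}.
No a-transition from p5, p6.
Union after reading a: {p7, p9}.
Now take the ϵ-closure:
From p7 via ϵ: add p8.
From p8 via ϵ: add p5.
From p5 via ϵ: add p3.
From p3 via ϵ: add p6.
No new states can be added; the closed set is {p3, p5, p6, p7, p8, p9}.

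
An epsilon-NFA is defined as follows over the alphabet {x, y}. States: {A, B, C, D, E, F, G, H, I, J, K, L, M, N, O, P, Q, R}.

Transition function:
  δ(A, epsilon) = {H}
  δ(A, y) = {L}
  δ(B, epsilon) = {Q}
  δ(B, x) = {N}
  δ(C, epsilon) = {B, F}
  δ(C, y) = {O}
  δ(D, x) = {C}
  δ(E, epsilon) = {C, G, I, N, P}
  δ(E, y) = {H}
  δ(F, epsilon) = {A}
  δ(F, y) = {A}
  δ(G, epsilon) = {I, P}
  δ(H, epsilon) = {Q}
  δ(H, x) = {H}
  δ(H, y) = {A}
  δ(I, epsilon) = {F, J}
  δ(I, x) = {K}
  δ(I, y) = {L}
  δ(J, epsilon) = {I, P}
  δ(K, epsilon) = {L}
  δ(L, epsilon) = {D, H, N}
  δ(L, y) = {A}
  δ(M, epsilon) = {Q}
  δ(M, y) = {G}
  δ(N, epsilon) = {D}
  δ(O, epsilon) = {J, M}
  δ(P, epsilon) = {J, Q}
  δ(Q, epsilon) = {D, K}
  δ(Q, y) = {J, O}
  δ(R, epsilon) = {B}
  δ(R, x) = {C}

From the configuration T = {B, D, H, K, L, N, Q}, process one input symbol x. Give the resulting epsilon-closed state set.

{A, B, C, D, F, H, K, L, N, Q}

B on x → {N}.
D on x → {C}.
H on x → {H}.
No x-transition from K, L, N, Q.
Union after reading x: {C, H, N}.
Now take the epsilon-closure:
From C via epsilon: add B, F.
From H via epsilon: add Q.
From N via epsilon: add D.
From F via epsilon: add A.
From Q via epsilon: add K.
From K via epsilon: add L.
No new states can be added; the closed set is {A, B, C, D, F, H, K, L, N, Q}.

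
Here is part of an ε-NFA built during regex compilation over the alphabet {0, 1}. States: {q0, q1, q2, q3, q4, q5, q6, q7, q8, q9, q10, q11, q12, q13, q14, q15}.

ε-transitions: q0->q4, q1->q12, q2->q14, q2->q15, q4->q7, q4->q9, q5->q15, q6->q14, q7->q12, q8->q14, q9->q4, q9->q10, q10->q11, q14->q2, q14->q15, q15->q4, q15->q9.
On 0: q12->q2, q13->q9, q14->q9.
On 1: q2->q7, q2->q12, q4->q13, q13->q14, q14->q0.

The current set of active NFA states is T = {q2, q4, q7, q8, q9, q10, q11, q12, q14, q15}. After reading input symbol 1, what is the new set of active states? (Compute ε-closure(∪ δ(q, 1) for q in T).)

{q0, q4, q7, q9, q10, q11, q12, q13}

q2 on 1 → {q7, q12}.
q4 on 1 → {q13}.
q14 on 1 → {q0}.
No 1-transition from q7, q8, q9, q10, q11, q12, q15.
Union after reading 1: {q0, q7, q12, q13}.
Now take the ε-closure:
From q0 via ε: add q4.
From q4 via ε: add q9.
From q9 via ε: add q10.
From q10 via ε: add q11.
No new states can be added; the closed set is {q0, q4, q7, q9, q10, q11, q12, q13}.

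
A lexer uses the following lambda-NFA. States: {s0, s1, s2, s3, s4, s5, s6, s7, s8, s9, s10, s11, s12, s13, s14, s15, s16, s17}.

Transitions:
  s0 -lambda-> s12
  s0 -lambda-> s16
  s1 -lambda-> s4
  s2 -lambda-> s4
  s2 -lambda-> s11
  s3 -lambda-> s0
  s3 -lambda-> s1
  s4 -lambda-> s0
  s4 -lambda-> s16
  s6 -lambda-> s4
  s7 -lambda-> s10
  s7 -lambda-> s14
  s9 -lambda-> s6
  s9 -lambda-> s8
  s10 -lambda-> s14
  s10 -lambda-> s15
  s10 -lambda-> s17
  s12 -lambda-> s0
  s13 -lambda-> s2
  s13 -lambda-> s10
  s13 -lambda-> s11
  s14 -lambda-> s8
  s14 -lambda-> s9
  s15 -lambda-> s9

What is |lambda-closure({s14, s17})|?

Start with {s14, s17}.
From s14 via lambda: add s8, s9.
From s9 via lambda: add s6.
From s6 via lambda: add s4.
From s4 via lambda: add s0, s16.
From s0 via lambda: add s12.
lambda-closure = {s0, s4, s6, s8, s9, s12, s14, s16, s17}, which has 9 states.

9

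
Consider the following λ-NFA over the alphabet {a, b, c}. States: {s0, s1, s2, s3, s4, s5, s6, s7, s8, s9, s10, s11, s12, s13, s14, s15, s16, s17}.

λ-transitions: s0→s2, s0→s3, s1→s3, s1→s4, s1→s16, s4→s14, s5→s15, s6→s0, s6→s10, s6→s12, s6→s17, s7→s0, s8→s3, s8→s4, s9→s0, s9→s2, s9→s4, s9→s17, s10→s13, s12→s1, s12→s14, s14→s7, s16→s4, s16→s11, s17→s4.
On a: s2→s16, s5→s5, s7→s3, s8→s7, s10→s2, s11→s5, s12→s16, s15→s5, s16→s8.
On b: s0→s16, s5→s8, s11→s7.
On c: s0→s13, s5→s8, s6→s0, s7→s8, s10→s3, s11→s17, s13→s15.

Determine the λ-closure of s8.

{s0, s2, s3, s4, s7, s8, s14}

Start with {s8}.
From s8 via λ: add s3, s4.
From s4 via λ: add s14.
From s14 via λ: add s7.
From s7 via λ: add s0.
From s0 via λ: add s2.
No new states can be added; the closed set is {s0, s2, s3, s4, s7, s8, s14}.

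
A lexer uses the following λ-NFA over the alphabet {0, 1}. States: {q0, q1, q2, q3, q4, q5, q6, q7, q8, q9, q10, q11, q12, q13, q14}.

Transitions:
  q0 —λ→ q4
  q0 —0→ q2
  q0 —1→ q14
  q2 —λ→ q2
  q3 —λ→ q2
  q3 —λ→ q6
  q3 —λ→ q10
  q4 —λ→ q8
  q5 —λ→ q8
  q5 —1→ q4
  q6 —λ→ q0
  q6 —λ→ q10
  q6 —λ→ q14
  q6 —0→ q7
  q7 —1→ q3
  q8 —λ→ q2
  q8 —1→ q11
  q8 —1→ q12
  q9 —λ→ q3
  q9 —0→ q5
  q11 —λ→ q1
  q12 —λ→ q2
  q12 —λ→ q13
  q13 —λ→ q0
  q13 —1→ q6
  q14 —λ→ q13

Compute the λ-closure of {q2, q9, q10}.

Start with {q2, q9, q10}.
From q9 via λ: add q3.
From q3 via λ: add q6.
From q6 via λ: add q0, q14.
From q0 via λ: add q4.
From q14 via λ: add q13.
From q4 via λ: add q8.
No new states can be added; the closed set is {q0, q2, q3, q4, q6, q8, q9, q10, q13, q14}.

{q0, q2, q3, q4, q6, q8, q9, q10, q13, q14}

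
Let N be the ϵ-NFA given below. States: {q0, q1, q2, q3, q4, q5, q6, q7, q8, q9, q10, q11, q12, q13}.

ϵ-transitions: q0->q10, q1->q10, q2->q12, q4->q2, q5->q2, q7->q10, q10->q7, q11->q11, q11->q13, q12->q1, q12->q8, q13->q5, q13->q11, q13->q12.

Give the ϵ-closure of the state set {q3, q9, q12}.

Start with {q3, q9, q12}.
From q12 via ϵ: add q1, q8.
From q1 via ϵ: add q10.
From q10 via ϵ: add q7.
No new states can be added; the closed set is {q1, q3, q7, q8, q9, q10, q12}.

{q1, q3, q7, q8, q9, q10, q12}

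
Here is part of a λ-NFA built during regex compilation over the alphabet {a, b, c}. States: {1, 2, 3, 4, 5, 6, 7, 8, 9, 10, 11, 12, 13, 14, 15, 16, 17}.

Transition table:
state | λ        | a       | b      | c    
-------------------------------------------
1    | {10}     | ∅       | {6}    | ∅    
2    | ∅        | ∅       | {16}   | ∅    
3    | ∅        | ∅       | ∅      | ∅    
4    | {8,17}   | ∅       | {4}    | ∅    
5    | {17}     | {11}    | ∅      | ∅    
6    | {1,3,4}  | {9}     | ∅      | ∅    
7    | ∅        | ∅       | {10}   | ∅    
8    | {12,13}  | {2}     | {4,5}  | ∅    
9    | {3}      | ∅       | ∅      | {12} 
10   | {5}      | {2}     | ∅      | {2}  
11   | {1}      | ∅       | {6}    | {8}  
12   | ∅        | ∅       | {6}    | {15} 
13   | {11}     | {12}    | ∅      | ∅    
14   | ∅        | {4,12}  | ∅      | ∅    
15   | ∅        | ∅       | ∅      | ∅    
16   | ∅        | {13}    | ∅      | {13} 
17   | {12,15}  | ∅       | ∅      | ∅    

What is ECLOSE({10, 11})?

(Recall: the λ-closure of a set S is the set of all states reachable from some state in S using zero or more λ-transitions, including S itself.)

Start with {10, 11}.
From 10 via λ: add 5.
From 11 via λ: add 1.
From 5 via λ: add 17.
From 17 via λ: add 12, 15.
No new states can be added; the closed set is {1, 5, 10, 11, 12, 15, 17}.

{1, 5, 10, 11, 12, 15, 17}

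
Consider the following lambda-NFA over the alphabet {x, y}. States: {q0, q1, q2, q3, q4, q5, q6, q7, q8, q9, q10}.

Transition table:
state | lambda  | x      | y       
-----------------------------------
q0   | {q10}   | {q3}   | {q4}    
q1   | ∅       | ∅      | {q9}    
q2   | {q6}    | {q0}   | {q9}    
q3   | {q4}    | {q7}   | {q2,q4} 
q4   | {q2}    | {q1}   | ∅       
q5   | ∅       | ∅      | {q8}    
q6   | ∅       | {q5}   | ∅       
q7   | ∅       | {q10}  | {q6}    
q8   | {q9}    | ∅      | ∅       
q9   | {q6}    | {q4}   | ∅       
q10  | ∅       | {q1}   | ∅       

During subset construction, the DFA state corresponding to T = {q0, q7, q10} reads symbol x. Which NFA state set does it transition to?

{q1, q2, q3, q4, q6, q10}

q0 on x → {q3}.
q7 on x → {q10}.
q10 on x → {q1}.
Union after reading x: {q1, q3, q10}.
Now take the lambda-closure:
From q3 via lambda: add q4.
From q4 via lambda: add q2.
From q2 via lambda: add q6.
No new states can be added; the closed set is {q1, q2, q3, q4, q6, q10}.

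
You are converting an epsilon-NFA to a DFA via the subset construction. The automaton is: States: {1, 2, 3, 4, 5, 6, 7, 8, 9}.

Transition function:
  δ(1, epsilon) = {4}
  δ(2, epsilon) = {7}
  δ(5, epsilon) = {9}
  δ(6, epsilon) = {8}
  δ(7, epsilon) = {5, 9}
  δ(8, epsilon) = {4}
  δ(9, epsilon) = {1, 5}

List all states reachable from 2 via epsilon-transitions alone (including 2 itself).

{1, 2, 4, 5, 7, 9}

Start with {2}.
From 2 via epsilon: add 7.
From 7 via epsilon: add 5, 9.
From 9 via epsilon: add 1.
From 1 via epsilon: add 4.
No new states can be added; the closed set is {1, 2, 4, 5, 7, 9}.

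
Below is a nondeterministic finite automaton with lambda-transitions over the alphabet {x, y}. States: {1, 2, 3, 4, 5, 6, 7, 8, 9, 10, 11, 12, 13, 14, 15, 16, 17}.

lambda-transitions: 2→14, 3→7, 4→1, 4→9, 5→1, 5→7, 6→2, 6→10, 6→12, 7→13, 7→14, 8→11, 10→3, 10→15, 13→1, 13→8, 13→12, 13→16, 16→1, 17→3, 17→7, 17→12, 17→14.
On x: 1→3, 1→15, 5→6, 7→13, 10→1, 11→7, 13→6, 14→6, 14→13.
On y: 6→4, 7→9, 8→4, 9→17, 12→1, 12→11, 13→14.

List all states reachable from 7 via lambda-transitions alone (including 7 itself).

Start with {7}.
From 7 via lambda: add 13, 14.
From 13 via lambda: add 1, 8, 12, 16.
From 8 via lambda: add 11.
No new states can be added; the closed set is {1, 7, 8, 11, 12, 13, 14, 16}.

{1, 7, 8, 11, 12, 13, 14, 16}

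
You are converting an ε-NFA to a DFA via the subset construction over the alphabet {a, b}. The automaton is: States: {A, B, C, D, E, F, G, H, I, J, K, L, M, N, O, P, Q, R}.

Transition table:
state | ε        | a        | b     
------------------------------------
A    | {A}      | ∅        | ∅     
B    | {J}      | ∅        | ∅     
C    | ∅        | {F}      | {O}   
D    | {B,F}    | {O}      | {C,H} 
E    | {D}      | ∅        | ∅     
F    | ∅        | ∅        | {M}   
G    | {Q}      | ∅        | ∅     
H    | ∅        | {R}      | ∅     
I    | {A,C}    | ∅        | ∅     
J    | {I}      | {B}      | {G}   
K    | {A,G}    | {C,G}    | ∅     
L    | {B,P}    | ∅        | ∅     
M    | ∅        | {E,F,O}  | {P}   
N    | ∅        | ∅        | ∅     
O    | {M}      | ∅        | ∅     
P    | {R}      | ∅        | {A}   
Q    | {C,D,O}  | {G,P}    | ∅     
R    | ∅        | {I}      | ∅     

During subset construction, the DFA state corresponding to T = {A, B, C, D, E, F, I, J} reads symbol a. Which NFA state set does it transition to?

{A, B, C, F, I, J, M, O}

C on a → {F}.
D on a → {O}.
J on a → {B}.
No a-transition from A, B, E, F, I.
Union after reading a: {B, F, O}.
Now take the ε-closure:
From B via ε: add J.
From O via ε: add M.
From J via ε: add I.
From I via ε: add A, C.
No new states can be added; the closed set is {A, B, C, F, I, J, M, O}.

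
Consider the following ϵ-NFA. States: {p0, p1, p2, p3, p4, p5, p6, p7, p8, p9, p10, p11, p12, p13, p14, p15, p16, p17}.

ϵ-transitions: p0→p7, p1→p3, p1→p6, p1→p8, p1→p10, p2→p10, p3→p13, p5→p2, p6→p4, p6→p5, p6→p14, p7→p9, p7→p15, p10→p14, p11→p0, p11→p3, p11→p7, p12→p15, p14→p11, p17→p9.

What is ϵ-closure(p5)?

Start with {p5}.
From p5 via ϵ: add p2.
From p2 via ϵ: add p10.
From p10 via ϵ: add p14.
From p14 via ϵ: add p11.
From p11 via ϵ: add p0, p3, p7.
From p3 via ϵ: add p13.
From p7 via ϵ: add p9, p15.
No new states can be added; the closed set is {p0, p2, p3, p5, p7, p9, p10, p11, p13, p14, p15}.

{p0, p2, p3, p5, p7, p9, p10, p11, p13, p14, p15}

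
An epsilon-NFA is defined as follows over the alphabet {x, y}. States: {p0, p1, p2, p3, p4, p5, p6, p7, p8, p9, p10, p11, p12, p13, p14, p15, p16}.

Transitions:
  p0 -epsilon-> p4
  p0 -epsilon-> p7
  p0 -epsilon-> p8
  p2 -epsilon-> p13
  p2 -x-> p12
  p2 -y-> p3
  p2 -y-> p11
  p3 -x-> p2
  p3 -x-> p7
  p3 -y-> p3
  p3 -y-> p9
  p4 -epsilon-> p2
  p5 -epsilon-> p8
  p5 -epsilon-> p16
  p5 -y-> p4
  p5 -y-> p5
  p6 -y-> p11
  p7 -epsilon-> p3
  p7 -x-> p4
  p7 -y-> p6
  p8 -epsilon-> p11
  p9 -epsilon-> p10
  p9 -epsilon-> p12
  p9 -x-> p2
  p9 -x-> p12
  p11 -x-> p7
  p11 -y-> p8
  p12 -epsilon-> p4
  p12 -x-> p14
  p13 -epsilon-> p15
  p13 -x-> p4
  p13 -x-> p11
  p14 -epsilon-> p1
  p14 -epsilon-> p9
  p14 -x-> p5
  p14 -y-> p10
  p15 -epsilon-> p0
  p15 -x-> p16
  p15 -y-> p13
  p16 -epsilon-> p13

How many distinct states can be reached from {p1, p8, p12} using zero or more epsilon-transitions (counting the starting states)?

Start with {p1, p8, p12}.
From p8 via epsilon: add p11.
From p12 via epsilon: add p4.
From p4 via epsilon: add p2.
From p2 via epsilon: add p13.
From p13 via epsilon: add p15.
From p15 via epsilon: add p0.
From p0 via epsilon: add p7.
From p7 via epsilon: add p3.
epsilon-closure = {p0, p1, p2, p3, p4, p7, p8, p11, p12, p13, p15}, which has 11 states.

11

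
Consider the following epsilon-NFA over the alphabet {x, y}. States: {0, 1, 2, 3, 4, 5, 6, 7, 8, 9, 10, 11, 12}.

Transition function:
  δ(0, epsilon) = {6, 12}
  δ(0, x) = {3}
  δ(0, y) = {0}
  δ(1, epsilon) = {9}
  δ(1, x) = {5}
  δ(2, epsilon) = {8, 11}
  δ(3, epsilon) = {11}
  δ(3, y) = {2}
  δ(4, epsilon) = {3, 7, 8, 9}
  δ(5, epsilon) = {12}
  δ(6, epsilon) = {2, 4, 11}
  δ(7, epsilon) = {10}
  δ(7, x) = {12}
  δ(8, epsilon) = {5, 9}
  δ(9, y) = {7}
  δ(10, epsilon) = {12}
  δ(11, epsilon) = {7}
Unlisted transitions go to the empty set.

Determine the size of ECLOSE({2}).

8

Start with {2}.
From 2 via epsilon: add 8, 11.
From 8 via epsilon: add 5, 9.
From 11 via epsilon: add 7.
From 5 via epsilon: add 12.
From 7 via epsilon: add 10.
epsilon-closure = {2, 5, 7, 8, 9, 10, 11, 12}, which has 8 states.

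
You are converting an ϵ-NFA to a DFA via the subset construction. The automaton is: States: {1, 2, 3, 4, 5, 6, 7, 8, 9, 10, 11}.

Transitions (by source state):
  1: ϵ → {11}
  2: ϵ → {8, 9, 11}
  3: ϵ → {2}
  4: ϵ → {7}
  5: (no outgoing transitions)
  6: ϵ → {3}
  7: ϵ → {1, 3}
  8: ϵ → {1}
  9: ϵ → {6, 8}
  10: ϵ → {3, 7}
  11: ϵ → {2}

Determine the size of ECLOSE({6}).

Start with {6}.
From 6 via ϵ: add 3.
From 3 via ϵ: add 2.
From 2 via ϵ: add 8, 9, 11.
From 8 via ϵ: add 1.
ϵ-closure = {1, 2, 3, 6, 8, 9, 11}, which has 7 states.

7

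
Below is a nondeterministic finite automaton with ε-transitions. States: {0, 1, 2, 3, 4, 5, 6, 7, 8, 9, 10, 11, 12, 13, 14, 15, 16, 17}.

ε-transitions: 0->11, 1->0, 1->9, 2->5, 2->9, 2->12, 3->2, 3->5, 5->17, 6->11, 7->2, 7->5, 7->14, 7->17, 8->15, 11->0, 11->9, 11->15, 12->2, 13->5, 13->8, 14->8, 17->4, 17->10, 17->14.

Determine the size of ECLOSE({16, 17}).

Start with {16, 17}.
From 17 via ε: add 4, 10, 14.
From 14 via ε: add 8.
From 8 via ε: add 15.
ε-closure = {4, 8, 10, 14, 15, 16, 17}, which has 7 states.

7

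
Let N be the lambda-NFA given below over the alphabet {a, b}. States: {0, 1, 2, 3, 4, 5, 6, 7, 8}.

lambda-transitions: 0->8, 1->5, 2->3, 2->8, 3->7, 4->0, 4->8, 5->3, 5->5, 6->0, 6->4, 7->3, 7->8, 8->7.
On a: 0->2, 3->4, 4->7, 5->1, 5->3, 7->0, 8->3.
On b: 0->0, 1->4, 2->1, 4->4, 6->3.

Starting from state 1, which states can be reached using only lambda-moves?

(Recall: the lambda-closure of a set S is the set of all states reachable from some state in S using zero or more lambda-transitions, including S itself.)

{1, 3, 5, 7, 8}

Start with {1}.
From 1 via lambda: add 5.
From 5 via lambda: add 3.
From 3 via lambda: add 7.
From 7 via lambda: add 8.
No new states can be added; the closed set is {1, 3, 5, 7, 8}.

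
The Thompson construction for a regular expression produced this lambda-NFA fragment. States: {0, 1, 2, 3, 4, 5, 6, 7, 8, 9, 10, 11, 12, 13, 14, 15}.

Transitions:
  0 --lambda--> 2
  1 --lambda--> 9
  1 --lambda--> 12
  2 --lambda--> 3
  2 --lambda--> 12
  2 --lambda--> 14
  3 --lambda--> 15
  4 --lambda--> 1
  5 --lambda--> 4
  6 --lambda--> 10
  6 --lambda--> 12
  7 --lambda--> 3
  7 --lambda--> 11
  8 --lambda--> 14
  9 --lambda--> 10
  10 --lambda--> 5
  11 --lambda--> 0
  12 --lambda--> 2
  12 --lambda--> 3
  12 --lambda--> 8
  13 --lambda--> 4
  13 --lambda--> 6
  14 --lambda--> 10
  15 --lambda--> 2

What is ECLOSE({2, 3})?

{1, 2, 3, 4, 5, 8, 9, 10, 12, 14, 15}

Start with {2, 3}.
From 2 via lambda: add 12, 14.
From 3 via lambda: add 15.
From 12 via lambda: add 8.
From 14 via lambda: add 10.
From 10 via lambda: add 5.
From 5 via lambda: add 4.
From 4 via lambda: add 1.
From 1 via lambda: add 9.
No new states can be added; the closed set is {1, 2, 3, 4, 5, 8, 9, 10, 12, 14, 15}.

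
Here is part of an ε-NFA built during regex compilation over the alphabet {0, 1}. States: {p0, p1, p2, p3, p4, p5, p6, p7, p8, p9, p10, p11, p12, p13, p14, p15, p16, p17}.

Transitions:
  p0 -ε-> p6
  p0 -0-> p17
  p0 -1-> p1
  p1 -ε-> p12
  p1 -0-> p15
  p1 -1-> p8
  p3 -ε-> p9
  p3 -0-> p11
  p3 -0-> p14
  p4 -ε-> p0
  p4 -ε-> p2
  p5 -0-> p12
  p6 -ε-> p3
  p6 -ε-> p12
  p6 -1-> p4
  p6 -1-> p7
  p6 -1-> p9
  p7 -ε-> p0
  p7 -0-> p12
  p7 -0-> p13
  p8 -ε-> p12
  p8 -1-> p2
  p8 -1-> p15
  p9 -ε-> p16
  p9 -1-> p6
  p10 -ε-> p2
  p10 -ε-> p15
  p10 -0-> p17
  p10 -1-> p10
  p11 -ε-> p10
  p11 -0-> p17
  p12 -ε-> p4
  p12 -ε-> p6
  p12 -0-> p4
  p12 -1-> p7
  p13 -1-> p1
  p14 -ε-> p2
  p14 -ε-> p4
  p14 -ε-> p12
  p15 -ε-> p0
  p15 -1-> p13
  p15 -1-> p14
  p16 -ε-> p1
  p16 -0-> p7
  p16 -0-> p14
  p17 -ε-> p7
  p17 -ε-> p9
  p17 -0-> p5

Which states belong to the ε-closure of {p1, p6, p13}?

{p0, p1, p2, p3, p4, p6, p9, p12, p13, p16}

Start with {p1, p6, p13}.
From p1 via ε: add p12.
From p6 via ε: add p3.
From p3 via ε: add p9.
From p12 via ε: add p4.
From p4 via ε: add p0, p2.
From p9 via ε: add p16.
No new states can be added; the closed set is {p0, p1, p2, p3, p4, p6, p9, p12, p13, p16}.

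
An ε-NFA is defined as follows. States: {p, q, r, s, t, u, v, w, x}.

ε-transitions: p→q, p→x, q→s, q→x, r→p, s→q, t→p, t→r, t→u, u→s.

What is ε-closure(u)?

{q, s, u, x}

Start with {u}.
From u via ε: add s.
From s via ε: add q.
From q via ε: add x.
No new states can be added; the closed set is {q, s, u, x}.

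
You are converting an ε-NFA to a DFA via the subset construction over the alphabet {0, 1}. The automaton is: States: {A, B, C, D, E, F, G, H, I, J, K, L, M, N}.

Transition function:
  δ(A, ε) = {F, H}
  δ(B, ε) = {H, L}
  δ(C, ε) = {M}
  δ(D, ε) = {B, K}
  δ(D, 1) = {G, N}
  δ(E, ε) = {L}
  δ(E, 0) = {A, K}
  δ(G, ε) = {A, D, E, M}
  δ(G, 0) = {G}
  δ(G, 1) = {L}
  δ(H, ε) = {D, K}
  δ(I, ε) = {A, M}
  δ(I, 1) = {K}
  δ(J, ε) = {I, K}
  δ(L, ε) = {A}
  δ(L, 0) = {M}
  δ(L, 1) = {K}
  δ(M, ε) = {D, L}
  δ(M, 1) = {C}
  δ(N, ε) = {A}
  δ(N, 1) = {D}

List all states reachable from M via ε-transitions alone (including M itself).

{A, B, D, F, H, K, L, M}

Start with {M}.
From M via ε: add D, L.
From D via ε: add B, K.
From L via ε: add A.
From A via ε: add F, H.
No new states can be added; the closed set is {A, B, D, F, H, K, L, M}.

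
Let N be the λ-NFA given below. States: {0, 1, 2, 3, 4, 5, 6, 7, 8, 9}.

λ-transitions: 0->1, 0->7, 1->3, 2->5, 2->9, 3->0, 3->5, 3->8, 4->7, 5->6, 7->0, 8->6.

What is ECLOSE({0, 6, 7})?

Start with {0, 6, 7}.
From 0 via λ: add 1.
From 1 via λ: add 3.
From 3 via λ: add 5, 8.
No new states can be added; the closed set is {0, 1, 3, 5, 6, 7, 8}.

{0, 1, 3, 5, 6, 7, 8}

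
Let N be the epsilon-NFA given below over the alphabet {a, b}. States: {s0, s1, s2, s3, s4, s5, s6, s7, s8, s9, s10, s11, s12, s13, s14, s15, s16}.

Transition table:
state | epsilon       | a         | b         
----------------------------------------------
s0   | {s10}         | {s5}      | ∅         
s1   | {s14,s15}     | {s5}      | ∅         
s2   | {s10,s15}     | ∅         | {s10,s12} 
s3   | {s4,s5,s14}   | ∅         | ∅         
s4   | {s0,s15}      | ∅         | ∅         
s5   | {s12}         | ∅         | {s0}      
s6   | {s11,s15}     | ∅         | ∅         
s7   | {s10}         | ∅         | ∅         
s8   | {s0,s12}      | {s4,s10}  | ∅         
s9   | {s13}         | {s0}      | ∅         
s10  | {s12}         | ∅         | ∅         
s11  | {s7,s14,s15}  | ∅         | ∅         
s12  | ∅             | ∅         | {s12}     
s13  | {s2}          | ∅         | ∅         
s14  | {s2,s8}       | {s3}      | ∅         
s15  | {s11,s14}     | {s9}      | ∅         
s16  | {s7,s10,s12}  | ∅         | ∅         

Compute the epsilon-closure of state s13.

Start with {s13}.
From s13 via epsilon: add s2.
From s2 via epsilon: add s10, s15.
From s10 via epsilon: add s12.
From s15 via epsilon: add s11, s14.
From s11 via epsilon: add s7.
From s14 via epsilon: add s8.
From s8 via epsilon: add s0.
No new states can be added; the closed set is {s0, s2, s7, s8, s10, s11, s12, s13, s14, s15}.

{s0, s2, s7, s8, s10, s11, s12, s13, s14, s15}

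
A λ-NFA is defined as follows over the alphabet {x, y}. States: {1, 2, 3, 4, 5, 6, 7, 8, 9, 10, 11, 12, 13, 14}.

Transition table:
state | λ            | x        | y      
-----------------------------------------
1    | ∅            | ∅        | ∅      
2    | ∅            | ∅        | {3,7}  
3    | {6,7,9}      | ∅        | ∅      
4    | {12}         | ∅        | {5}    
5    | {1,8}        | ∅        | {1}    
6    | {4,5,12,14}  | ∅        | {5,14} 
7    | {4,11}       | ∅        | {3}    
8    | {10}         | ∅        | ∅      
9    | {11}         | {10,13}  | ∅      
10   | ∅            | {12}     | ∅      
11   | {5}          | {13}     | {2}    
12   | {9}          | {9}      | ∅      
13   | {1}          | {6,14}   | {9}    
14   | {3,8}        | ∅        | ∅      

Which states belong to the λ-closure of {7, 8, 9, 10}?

Start with {7, 8, 9, 10}.
From 7 via λ: add 4, 11.
From 4 via λ: add 12.
From 11 via λ: add 5.
From 5 via λ: add 1.
No new states can be added; the closed set is {1, 4, 5, 7, 8, 9, 10, 11, 12}.

{1, 4, 5, 7, 8, 9, 10, 11, 12}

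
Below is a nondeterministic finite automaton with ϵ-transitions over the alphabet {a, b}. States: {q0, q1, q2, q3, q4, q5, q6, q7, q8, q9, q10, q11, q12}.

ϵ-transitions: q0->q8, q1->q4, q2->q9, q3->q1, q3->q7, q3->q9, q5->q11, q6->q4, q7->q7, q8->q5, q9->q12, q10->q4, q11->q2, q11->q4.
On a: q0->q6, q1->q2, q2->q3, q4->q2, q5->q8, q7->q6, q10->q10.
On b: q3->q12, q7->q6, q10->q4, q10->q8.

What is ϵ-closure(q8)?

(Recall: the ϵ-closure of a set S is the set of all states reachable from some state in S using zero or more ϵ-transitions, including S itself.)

{q2, q4, q5, q8, q9, q11, q12}

Start with {q8}.
From q8 via ϵ: add q5.
From q5 via ϵ: add q11.
From q11 via ϵ: add q2, q4.
From q2 via ϵ: add q9.
From q9 via ϵ: add q12.
No new states can be added; the closed set is {q2, q4, q5, q8, q9, q11, q12}.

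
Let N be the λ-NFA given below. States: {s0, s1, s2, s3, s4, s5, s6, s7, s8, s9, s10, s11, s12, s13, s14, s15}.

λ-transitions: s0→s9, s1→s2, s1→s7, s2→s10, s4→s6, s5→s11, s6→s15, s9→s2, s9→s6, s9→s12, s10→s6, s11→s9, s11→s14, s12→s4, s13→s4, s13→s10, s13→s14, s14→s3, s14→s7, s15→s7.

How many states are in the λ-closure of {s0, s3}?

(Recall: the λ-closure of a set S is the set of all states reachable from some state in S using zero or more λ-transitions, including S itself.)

10

Start with {s0, s3}.
From s0 via λ: add s9.
From s9 via λ: add s2, s6, s12.
From s2 via λ: add s10.
From s6 via λ: add s15.
From s12 via λ: add s4.
From s15 via λ: add s7.
λ-closure = {s0, s2, s3, s4, s6, s7, s9, s10, s12, s15}, which has 10 states.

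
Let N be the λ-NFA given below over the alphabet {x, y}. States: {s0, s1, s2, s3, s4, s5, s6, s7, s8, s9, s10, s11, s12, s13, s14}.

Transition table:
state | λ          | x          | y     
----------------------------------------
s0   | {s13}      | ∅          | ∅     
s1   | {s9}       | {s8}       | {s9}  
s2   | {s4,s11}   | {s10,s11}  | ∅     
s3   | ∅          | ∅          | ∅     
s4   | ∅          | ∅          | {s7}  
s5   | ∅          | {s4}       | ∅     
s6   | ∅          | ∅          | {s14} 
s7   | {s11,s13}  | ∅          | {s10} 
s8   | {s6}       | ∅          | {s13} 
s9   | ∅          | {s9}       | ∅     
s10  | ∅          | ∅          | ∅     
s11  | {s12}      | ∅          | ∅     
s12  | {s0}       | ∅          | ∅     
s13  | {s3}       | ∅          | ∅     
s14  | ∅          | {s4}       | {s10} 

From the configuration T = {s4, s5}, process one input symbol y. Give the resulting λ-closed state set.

{s0, s3, s7, s11, s12, s13}

s4 on y → {s7}.
No y-transition from s5.
Union after reading y: {s7}.
Now take the λ-closure:
From s7 via λ: add s11, s13.
From s11 via λ: add s12.
From s13 via λ: add s3.
From s12 via λ: add s0.
No new states can be added; the closed set is {s0, s3, s7, s11, s12, s13}.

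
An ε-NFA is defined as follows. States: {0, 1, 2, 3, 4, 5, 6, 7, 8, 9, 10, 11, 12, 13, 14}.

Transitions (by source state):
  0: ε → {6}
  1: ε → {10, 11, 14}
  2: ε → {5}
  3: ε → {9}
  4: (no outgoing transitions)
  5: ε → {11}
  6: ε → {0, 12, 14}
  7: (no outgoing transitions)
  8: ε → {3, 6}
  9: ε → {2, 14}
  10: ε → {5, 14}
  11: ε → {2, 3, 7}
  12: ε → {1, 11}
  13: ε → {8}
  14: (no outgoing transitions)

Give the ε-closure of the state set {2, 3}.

Start with {2, 3}.
From 2 via ε: add 5.
From 3 via ε: add 9.
From 5 via ε: add 11.
From 9 via ε: add 14.
From 11 via ε: add 7.
No new states can be added; the closed set is {2, 3, 5, 7, 9, 11, 14}.

{2, 3, 5, 7, 9, 11, 14}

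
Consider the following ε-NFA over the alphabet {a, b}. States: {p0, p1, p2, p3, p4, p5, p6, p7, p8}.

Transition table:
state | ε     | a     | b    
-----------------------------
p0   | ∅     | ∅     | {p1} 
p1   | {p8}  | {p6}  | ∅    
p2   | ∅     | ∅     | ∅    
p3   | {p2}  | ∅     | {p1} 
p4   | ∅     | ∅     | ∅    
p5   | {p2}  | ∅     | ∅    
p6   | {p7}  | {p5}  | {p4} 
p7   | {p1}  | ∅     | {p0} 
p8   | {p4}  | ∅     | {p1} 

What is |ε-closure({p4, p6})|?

5

Start with {p4, p6}.
From p6 via ε: add p7.
From p7 via ε: add p1.
From p1 via ε: add p8.
ε-closure = {p1, p4, p6, p7, p8}, which has 5 states.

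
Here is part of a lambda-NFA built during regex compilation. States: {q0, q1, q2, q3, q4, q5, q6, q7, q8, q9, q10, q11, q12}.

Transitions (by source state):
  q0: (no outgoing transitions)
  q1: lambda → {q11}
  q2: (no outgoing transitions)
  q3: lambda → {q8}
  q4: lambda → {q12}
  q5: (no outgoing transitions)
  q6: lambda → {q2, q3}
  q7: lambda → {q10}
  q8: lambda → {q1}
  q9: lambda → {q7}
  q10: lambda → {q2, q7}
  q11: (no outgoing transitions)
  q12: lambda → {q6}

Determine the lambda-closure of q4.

Start with {q4}.
From q4 via lambda: add q12.
From q12 via lambda: add q6.
From q6 via lambda: add q2, q3.
From q3 via lambda: add q8.
From q8 via lambda: add q1.
From q1 via lambda: add q11.
No new states can be added; the closed set is {q1, q2, q3, q4, q6, q8, q11, q12}.

{q1, q2, q3, q4, q6, q8, q11, q12}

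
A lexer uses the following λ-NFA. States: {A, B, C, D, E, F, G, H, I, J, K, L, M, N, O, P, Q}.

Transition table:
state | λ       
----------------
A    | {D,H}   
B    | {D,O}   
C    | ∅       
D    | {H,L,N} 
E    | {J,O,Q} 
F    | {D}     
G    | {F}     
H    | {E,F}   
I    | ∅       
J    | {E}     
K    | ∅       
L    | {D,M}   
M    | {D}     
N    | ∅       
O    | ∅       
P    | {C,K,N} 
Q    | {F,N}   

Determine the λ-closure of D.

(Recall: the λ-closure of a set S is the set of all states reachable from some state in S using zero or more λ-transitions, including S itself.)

{D, E, F, H, J, L, M, N, O, Q}

Start with {D}.
From D via λ: add H, L, N.
From H via λ: add E, F.
From L via λ: add M.
From E via λ: add J, O, Q.
No new states can be added; the closed set is {D, E, F, H, J, L, M, N, O, Q}.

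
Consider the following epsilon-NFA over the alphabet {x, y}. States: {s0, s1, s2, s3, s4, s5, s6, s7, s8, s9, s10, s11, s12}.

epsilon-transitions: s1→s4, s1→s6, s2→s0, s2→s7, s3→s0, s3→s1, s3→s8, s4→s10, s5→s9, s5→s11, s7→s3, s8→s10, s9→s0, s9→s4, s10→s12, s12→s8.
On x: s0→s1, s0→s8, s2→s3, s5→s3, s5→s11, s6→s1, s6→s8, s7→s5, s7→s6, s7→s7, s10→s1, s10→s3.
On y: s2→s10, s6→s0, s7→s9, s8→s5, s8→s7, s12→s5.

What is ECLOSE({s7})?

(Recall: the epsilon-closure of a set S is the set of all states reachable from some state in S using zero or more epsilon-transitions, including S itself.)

{s0, s1, s3, s4, s6, s7, s8, s10, s12}

Start with {s7}.
From s7 via epsilon: add s3.
From s3 via epsilon: add s0, s1, s8.
From s1 via epsilon: add s4, s6.
From s8 via epsilon: add s10.
From s10 via epsilon: add s12.
No new states can be added; the closed set is {s0, s1, s3, s4, s6, s7, s8, s10, s12}.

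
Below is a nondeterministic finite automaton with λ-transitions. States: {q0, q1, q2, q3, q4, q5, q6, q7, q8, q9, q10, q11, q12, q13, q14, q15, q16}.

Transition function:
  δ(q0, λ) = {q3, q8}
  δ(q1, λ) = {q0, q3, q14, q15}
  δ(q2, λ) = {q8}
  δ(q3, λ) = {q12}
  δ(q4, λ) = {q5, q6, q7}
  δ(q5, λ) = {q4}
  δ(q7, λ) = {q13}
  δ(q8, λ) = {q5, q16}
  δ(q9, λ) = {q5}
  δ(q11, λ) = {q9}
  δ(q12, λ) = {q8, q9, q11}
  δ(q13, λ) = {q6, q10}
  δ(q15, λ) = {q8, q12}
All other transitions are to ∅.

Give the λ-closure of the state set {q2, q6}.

{q2, q4, q5, q6, q7, q8, q10, q13, q16}

Start with {q2, q6}.
From q2 via λ: add q8.
From q8 via λ: add q5, q16.
From q5 via λ: add q4.
From q4 via λ: add q7.
From q7 via λ: add q13.
From q13 via λ: add q10.
No new states can be added; the closed set is {q2, q4, q5, q6, q7, q8, q10, q13, q16}.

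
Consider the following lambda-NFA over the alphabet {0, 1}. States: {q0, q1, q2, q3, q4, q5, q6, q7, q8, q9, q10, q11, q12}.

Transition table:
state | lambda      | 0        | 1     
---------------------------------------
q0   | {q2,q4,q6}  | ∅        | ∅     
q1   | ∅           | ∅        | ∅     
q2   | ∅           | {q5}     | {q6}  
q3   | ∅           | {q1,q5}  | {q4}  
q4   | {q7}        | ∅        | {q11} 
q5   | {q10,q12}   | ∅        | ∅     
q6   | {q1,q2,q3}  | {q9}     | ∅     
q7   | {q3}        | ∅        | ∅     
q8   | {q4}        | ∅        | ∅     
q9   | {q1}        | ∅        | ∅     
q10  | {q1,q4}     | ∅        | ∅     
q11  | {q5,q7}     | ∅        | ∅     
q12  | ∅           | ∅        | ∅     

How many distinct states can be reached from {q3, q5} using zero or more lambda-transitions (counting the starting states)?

Start with {q3, q5}.
From q5 via lambda: add q10, q12.
From q10 via lambda: add q1, q4.
From q4 via lambda: add q7.
lambda-closure = {q1, q3, q4, q5, q7, q10, q12}, which has 7 states.

7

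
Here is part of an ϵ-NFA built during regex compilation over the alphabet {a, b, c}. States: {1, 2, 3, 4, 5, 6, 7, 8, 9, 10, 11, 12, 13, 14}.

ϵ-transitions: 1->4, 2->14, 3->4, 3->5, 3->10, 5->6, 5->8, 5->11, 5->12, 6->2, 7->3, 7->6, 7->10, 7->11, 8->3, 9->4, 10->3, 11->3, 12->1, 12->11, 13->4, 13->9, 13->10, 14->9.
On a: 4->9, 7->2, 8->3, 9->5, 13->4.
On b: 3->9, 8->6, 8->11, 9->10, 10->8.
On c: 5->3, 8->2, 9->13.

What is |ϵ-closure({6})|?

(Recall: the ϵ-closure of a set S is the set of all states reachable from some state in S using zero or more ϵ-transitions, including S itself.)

5

Start with {6}.
From 6 via ϵ: add 2.
From 2 via ϵ: add 14.
From 14 via ϵ: add 9.
From 9 via ϵ: add 4.
ϵ-closure = {2, 4, 6, 9, 14}, which has 5 states.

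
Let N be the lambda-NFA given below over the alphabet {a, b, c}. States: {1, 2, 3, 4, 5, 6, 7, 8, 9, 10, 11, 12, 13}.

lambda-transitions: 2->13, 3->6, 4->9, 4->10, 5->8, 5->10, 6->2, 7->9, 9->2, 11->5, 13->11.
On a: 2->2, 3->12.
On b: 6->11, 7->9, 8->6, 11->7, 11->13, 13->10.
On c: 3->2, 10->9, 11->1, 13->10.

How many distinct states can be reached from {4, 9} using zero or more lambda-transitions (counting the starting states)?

Start with {4, 9}.
From 4 via lambda: add 10.
From 9 via lambda: add 2.
From 2 via lambda: add 13.
From 13 via lambda: add 11.
From 11 via lambda: add 5.
From 5 via lambda: add 8.
lambda-closure = {2, 4, 5, 8, 9, 10, 11, 13}, which has 8 states.

8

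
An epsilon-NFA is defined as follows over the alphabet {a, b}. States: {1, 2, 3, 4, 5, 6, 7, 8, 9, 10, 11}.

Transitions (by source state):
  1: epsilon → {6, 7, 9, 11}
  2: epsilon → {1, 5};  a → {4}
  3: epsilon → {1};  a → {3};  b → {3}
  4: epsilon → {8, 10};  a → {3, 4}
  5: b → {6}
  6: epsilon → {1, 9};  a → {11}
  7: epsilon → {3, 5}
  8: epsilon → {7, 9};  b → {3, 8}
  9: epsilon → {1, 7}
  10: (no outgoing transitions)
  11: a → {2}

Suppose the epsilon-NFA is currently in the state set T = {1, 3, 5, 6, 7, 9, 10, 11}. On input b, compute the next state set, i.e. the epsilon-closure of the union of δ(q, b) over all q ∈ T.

{1, 3, 5, 6, 7, 9, 11}

3 on b → {3}.
5 on b → {6}.
No b-transition from 1, 6, 7, 9, 10, 11.
Union after reading b: {3, 6}.
Now take the epsilon-closure:
From 3 via epsilon: add 1.
From 6 via epsilon: add 9.
From 1 via epsilon: add 7, 11.
From 7 via epsilon: add 5.
No new states can be added; the closed set is {1, 3, 5, 6, 7, 9, 11}.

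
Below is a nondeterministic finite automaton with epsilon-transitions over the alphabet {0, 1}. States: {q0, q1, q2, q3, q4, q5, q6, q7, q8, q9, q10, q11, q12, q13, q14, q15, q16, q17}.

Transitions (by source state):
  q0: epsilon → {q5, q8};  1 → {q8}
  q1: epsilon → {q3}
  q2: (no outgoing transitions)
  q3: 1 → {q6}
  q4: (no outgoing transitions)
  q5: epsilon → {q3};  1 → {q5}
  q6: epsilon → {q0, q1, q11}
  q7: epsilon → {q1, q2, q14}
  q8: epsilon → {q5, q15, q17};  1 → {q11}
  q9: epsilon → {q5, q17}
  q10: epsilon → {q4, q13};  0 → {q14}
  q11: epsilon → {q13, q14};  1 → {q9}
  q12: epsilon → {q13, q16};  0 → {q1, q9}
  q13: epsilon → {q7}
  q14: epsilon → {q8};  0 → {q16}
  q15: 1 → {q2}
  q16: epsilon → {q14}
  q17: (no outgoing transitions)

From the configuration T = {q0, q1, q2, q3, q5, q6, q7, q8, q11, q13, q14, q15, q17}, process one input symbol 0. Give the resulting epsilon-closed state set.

{q3, q5, q8, q14, q15, q16, q17}

q14 on 0 → {q16}.
No 0-transition from q0, q1, q2, q3, q5, q6, q7, q8, q11, q13, q15, q17.
Union after reading 0: {q16}.
Now take the epsilon-closure:
From q16 via epsilon: add q14.
From q14 via epsilon: add q8.
From q8 via epsilon: add q5, q15, q17.
From q5 via epsilon: add q3.
No new states can be added; the closed set is {q3, q5, q8, q14, q15, q16, q17}.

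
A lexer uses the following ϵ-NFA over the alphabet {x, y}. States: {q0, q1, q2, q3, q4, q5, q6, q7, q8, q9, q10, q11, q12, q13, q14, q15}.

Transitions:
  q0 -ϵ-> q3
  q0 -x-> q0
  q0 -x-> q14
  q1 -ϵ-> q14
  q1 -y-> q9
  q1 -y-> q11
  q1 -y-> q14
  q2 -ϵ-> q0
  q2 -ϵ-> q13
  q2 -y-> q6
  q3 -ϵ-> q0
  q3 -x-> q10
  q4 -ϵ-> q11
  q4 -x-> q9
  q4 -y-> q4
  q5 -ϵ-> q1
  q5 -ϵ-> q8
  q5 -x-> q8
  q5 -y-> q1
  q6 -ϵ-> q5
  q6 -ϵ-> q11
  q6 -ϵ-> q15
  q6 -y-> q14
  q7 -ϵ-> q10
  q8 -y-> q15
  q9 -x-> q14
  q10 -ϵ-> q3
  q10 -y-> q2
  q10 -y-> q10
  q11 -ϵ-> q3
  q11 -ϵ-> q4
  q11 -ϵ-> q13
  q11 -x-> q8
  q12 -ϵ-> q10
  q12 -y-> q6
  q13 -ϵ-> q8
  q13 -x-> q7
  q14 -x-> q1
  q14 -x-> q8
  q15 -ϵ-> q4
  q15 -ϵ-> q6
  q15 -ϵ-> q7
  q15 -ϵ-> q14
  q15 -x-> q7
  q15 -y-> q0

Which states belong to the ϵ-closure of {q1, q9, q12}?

{q0, q1, q3, q9, q10, q12, q14}

Start with {q1, q9, q12}.
From q1 via ϵ: add q14.
From q12 via ϵ: add q10.
From q10 via ϵ: add q3.
From q3 via ϵ: add q0.
No new states can be added; the closed set is {q0, q1, q3, q9, q10, q12, q14}.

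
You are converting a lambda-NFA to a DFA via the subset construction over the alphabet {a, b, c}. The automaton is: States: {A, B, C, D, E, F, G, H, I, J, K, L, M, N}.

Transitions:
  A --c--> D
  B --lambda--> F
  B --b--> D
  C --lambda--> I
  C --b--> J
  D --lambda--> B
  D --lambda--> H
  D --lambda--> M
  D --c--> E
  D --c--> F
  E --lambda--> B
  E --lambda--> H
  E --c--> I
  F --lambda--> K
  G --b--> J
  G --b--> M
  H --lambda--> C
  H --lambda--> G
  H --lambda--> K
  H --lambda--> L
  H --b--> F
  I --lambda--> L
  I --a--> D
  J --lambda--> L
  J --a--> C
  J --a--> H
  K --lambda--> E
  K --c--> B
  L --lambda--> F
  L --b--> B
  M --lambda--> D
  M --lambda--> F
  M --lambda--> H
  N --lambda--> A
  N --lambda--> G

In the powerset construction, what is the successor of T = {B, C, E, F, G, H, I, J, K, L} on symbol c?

{B, C, E, F, G, H, I, K, L}

E on c → {I}.
K on c → {B}.
No c-transition from B, C, F, G, H, I, J, L.
Union after reading c: {B, I}.
Now take the lambda-closure:
From B via lambda: add F.
From I via lambda: add L.
From F via lambda: add K.
From K via lambda: add E.
From E via lambda: add H.
From H via lambda: add C, G.
No new states can be added; the closed set is {B, C, E, F, G, H, I, K, L}.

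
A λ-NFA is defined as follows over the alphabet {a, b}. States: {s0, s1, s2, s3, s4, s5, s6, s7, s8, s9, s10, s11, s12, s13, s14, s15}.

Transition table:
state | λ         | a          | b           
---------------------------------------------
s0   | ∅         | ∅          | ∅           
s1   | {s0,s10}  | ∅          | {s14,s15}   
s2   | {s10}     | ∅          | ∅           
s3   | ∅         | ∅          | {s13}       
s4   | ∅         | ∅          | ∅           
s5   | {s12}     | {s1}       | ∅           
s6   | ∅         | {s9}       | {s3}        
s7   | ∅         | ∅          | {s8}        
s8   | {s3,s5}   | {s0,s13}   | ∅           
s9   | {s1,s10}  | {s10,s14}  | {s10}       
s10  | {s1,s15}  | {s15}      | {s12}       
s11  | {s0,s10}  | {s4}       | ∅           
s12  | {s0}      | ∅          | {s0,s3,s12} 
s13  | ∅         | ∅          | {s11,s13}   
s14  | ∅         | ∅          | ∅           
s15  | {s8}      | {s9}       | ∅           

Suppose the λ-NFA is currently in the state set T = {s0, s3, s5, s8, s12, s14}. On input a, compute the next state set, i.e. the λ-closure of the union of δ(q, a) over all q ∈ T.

s5 on a → {s1}.
s8 on a → {s0, s13}.
No a-transition from s0, s3, s12, s14.
Union after reading a: {s0, s1, s13}.
Now take the λ-closure:
From s1 via λ: add s10.
From s10 via λ: add s15.
From s15 via λ: add s8.
From s8 via λ: add s3, s5.
From s5 via λ: add s12.
No new states can be added; the closed set is {s0, s1, s3, s5, s8, s10, s12, s13, s15}.

{s0, s1, s3, s5, s8, s10, s12, s13, s15}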